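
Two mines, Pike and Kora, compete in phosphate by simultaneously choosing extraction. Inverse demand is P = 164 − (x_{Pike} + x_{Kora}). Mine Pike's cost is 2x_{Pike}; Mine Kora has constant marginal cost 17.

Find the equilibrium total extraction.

Mine Pike's profit: π = x_{Pike}(164 − (x_{Pike} + x_{Kora})) − 2x_{Pike}.
∂π/∂x_{Pike} = 162 − 2x_{Pike} − x_{Kora} = 0, so x_{Pike} = 81 − 0.5x_{Kora}.
By the same steps for Kora: x_{Kora} = 73.5 − 0.5x_{Pike}.
Solving the two reaction functions simultaneously: (1 − (−0.5)(−0.5))x_{Pike} = 81 − 0.5·73.5, so 0.75x_{Pike} = 44.25 and x_{Pike} = 59.
Then x_{Kora} = 73.5 − 0.5·59 = 44.
Total extraction: 59 + 44 = 103.

103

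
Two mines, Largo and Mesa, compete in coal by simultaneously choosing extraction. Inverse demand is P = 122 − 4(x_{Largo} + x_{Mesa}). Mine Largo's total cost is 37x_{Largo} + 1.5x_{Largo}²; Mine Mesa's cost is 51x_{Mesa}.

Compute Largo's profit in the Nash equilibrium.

166.375

Mine Largo's profit: π = x_{Largo}(122 − 4(x_{Largo} + x_{Mesa})) − 37x_{Largo} − 1.5x_{Largo}².
∂π/∂x_{Largo} = 85 − 11x_{Largo} − 4x_{Mesa} = 0, so x_{Largo} = 85/11 − (4/11)x_{Mesa}.
For Mesa: ∂π/∂x_{Mesa} = 71 − 8x_{Mesa} − 4x_{Largo} = 0 ⇒ x_{Mesa} = 8.875 − 0.5x_{Largo}.
Substituting the second reaction function into the first: x_{Largo} = 85/11 − (4/11)(8.875 − 0.5x_{Largo}), which gives (9/11)x_{Largo} = 4.5 ⇒ x_{Largo} = 5.5.
Then x_{Mesa} = 8.875 − 0.5·5.5 = 6.125.
Price P = 122 − 4·11.625 = 75.5.
Largo's profit: (75.5 − 37)·5.5 − 1.5(5.5)² = 166.375.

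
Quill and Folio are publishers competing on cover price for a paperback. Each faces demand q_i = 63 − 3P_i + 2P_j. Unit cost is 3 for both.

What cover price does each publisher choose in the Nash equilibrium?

Quill's profit: π = (P_{Quill} − 3)(63 − 3P_{Quill} + 2P_{Folio}).
∂π/∂P_{Quill} = 72 − 6P_{Quill} + 2P_{Folio} = 0 ⇒ P_{Quill} = 12 + (1/3)P_{Folio}.
Setting P_{Quill} = P_{Folio} in the reaction function: P_{Quill} = 12 + (1/3)P_{Quill}, so P_{Quill} = 12 / (2/3) = 18.

18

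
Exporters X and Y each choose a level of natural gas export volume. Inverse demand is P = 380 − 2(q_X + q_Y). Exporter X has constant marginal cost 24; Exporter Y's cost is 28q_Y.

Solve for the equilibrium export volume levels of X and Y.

60, 58

Exporter X's profit: π = q_X(380 − 2(q_X + q_Y)) − 24q_X.
∂π/∂q_X = 356 − 4q_X − 2q_Y = 0, so q_X = 89 − 0.5q_Y.
By the same steps for Y: q_Y = 88 − 0.5q_X.
Plugging q_Y into X's best response: q_X = 89 − 0.5(88 − 0.5q_X) ⇒ 0.75q_X = 45, so q_X = 60.
Then q_Y = 88 − 0.5·60 = 58.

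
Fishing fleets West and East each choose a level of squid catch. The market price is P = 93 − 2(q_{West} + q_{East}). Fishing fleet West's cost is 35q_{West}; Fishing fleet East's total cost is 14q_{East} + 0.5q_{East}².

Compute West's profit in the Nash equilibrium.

136.125

Fishing fleet West's profit: π = q_{West}(93 − 2(q_{West} + q_{East})) − 35q_{West}.
∂π/∂q_{West} = 58 − 4q_{West} − 2q_{East} = 0, so q_{West} = 14.5 − 0.5q_{East}.
For East: ∂π/∂q_{East} = 79 − 5q_{East} − 2q_{West} = 0 ⇒ q_{East} = 15.8 − 0.4q_{West}.
Substituting the second reaction function into the first: q_{West} = 14.5 − 0.5(15.8 − 0.4q_{West}), which gives 0.8q_{West} = 6.6 ⇒ q_{West} = 8.25.
Then q_{East} = 15.8 − 0.4·8.25 = 12.5.
Price P = 93 − 2·20.75 = 51.5.
West's profit: (51.5 − 35)·8.25 = 136.125.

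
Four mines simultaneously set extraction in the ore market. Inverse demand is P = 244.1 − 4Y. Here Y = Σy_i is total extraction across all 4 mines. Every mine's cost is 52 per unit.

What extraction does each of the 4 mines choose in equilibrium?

9.605

A representative mine's profit is π_i = y_i(244.1 − 4Y) − 52y_i, with Y = y_i + Σ_{j≠i} y_j.
First-order condition: 192.1 − 8y_i − 4Σ_{j≠i} y_j = 0.
With identical mines, set every y_j = y: then 192.1 − 8y − 12y = 0, i.e. y = 192.1/20 = 9.605.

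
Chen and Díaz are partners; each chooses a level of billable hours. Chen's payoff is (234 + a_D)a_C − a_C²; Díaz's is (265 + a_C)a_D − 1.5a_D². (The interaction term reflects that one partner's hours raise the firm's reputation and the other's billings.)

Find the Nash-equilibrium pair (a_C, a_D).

Expanding Chen's payoff: 234a_C + a_Da_C − a_C².
∂π/∂a_C = 234 + a_D − 2a_C = 0, so a_C = 117 + 0.5a_D.
Likewise for Díaz: a_D = 265/3 + (1/3)a_C.
Solving the two reaction functions simultaneously: (1 − (0.5)(1/3))a_C = 117 + 0.5·(265/3), so (5/6)a_C = 967/6 and a_C = 193.4.
Then a_D = 265/3 + (1/3)·193.4 = 152.8.

193.4, 152.8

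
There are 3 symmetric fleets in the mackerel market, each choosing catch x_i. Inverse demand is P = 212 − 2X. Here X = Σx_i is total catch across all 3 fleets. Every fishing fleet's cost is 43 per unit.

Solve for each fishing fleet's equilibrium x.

21.125

A representative fishing fleet's profit is π_i = x_i(212 − 2X) − 43x_i, with X = x_i + Σ_{j≠i} x_j.
First-order condition: 169 − 4x_i − 2Σ_{j≠i} x_j = 0.
Imposing symmetry (x_j = x for all j) turns Σ_{j≠i} x_j into 2x, so 169 = 8x and x = 21.125.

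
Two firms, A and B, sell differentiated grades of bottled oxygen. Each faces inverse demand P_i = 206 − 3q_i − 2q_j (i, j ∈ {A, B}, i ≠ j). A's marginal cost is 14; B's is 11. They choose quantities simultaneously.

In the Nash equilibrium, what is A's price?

85.4375

Firm A's profit: π = q_A(206 − 3q_A − 2q_B) − 14q_A.
∂π/∂q_A = 192 − 6q_A − 2q_B = 0 ⇒ q_A = 32 − (1/3)q_B.
Similarly q_B = 32.5 − (1/3)q_A.
Plugging q_B into A's best response: q_A = 32 − (1/3)(32.5 − (1/3)q_A) ⇒ (8/9)q_A = 127/6, so q_A = 23.8125.
Then q_B = 32.5 − (1/3)·23.8125 = 24.5625.
P_A = 206 − 3·23.8125 − 2·24.5625 = 85.4375.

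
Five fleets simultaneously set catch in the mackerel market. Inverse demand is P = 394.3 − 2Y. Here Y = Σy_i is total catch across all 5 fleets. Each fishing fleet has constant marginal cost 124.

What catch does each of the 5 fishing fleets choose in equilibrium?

22.525

A representative fishing fleet's profit is π_i = y_i(394.3 − 2Y) − 124y_i, with Y = y_i + Σ_{j≠i} y_j.
First-order condition: 270.3 − 4y_i − 2Σ_{j≠i} y_j = 0.
With identical fishing fleets, set every y_j = y: then 270.3 − 4y − 8y = 0, i.e. y = 270.3/12 = 22.525.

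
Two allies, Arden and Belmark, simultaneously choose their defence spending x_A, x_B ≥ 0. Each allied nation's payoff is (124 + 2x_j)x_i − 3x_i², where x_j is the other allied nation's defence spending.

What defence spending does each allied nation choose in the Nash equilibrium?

Arden's payoff is (124 + 2x_B)x_A − 3x_A².
∂π/∂x_A = 124 + 2x_B − 6x_A = 0, so x_A = 62/3 + (1/3)x_B.
By symmetry x_B = x_A; substituting into the reaction function, (2/3)x_A = 62/3 and x_A = 31.

31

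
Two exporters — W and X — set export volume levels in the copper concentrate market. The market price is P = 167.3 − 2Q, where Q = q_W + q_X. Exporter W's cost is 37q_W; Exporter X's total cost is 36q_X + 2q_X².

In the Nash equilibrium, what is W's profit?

Exporter W's profit: π = q_W(167.3 − 2(q_W + q_X)) − 37q_W.
∂π/∂q_W = 130.3 − 4q_W − 2q_X = 0, so q_W = 32.575 − 0.5q_X.
For X: ∂π/∂q_X = 131.3 − 8q_X − 2q_W = 0 ⇒ q_X = 16.4125 − 0.25q_W.
Substituting the second reaction function into the first: q_W = 32.575 − 0.5(16.4125 − 0.25q_W), which gives 0.875q_W = 3899/160 ⇒ q_W = 27.85.
Then q_X = 16.4125 − 0.25·27.85 = 9.45.
Price P = 167.3 − 2·37.3 = 92.7.
W's profit: (92.7 − 37)·27.85 = 1551.245.

1551.245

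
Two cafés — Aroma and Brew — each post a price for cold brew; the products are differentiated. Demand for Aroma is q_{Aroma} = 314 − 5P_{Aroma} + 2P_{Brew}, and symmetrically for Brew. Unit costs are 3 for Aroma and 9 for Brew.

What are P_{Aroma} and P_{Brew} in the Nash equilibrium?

41.75, 44.25

Aroma's profit: π = (P_{Aroma} − 3)(314 − 5P_{Aroma} + 2P_{Brew}).
∂π/∂P_{Aroma} = 329 − 10P_{Aroma} + 2P_{Brew} = 0 ⇒ P_{Aroma} = 32.9 + 0.2P_{Brew}.
Similarly P_{Brew} = 35.9 + 0.2P_{Aroma}.
Substituting the second reaction function into the first: P_{Aroma} = 32.9 + 0.2(35.9 + 0.2P_{Aroma}), which gives 0.96P_{Aroma} = 40.08 ⇒ P_{Aroma} = 41.75.
Then P_{Brew} = 35.9 + 0.2·41.75 = 44.25.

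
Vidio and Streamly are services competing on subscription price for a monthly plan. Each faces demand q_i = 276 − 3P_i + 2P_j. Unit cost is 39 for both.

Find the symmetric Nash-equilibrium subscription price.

Vidio's profit: π = (P_{Vidio} − 39)(276 − 3P_{Vidio} + 2P_{Streamly}).
∂π/∂P_{Vidio} = 393 − 6P_{Vidio} + 2P_{Streamly} = 0 ⇒ P_{Vidio} = 65.5 + (1/3)P_{Streamly}.
Setting P_{Vidio} = P_{Streamly} in the reaction function: P_{Vidio} = 65.5 + (1/3)P_{Vidio}, so P_{Vidio} = 65.5 / (2/3) = 98.25.

98.25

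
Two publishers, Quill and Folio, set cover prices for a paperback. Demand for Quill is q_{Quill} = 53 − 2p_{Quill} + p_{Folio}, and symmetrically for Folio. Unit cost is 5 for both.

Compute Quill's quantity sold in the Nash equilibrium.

32

Quill's profit: π = (p_{Quill} − 5)(53 − 2p_{Quill} + p_{Folio}).
∂π/∂p_{Quill} = 63 − 4p_{Quill} + p_{Folio} = 0 ⇒ p_{Quill} = 15.75 + 0.25p_{Folio}.
Setting p_{Quill} = p_{Folio} in the reaction function: p_{Quill} = 15.75 + 0.25p_{Quill}, so p_{Quill} = 15.75 / 0.75 = 21.
q_{Quill} = 53 − 2·21 + 21 = 32.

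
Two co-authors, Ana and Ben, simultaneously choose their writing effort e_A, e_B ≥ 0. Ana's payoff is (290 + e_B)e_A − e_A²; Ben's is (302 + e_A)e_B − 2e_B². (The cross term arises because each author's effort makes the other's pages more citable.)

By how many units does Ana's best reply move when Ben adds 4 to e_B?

2

Expanding Ana's payoff: 290e_A + e_Be_A − e_A².
∂π/∂e_A = 290 + e_B − 2e_A = 0, so e_A = 145 + 0.5e_B.
The reaction-function slope is 0.5, so a 4-unit rise in e_B moves e_A by 0.5 × 4 = 2. Ana's best response rises — the actions are strategic complements.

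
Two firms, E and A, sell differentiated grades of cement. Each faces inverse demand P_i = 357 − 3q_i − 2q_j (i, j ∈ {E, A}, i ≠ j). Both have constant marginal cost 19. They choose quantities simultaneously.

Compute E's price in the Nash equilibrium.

145.75

Firm E's profit: π = q_E(357 − 3q_E − 2q_A) − 19q_E.
∂π/∂q_E = 338 − 6q_E − 2q_A = 0 ⇒ q_E = 169/3 − (1/3)q_A.
Setting q_E = q_A in the reaction function: q_E = 169/3 − (1/3)q_E, so q_E = (169/3) / (4/3) = 42.25.
P_E = 357 − 3·42.25 − 2·42.25 = 145.75.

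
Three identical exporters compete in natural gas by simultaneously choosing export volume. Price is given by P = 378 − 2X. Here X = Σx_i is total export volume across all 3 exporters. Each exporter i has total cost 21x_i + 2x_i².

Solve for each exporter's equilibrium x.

29.75

A representative exporter's profit is π_i = x_i(378 − 2X) − 21x_i − 2x_i², with X = x_i + Σ_{j≠i} x_j.
First-order condition: 357 − 8x_i − 2Σ_{j≠i} x_j = 0.
Imposing symmetry (x_j = x for all j) turns Σ_{j≠i} x_j into 2x, so 357 = 12x and x = 29.75.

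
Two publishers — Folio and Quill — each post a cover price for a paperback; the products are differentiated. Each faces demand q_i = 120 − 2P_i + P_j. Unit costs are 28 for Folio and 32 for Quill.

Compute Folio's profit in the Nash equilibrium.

1946.88

Folio's profit: π = (P_{Folio} − 28)(120 − 2P_{Folio} + P_{Quill}).
∂π/∂P_{Folio} = 176 − 4P_{Folio} + P_{Quill} = 0 ⇒ P_{Folio} = 44 + 0.25P_{Quill}.
Similarly P_{Quill} = 46 + 0.25P_{Folio}.
Solving the two reaction functions simultaneously: (1 − (0.25)(0.25))P_{Folio} = 44 + 0.25·46, so 0.9375P_{Folio} = 55.5 and P_{Folio} = 59.2.
Then P_{Quill} = 46 + 0.25·59.2 = 60.8.
q_{Folio} = 120 − 2·59.2 + 60.8 = 62.4.
Profit = (59.2 − 28)·62.4 = 1946.88.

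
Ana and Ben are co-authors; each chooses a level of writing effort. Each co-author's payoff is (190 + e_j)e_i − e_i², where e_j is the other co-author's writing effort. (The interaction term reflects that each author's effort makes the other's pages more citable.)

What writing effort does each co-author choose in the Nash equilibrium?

190

Ana's payoff is (190 + e_B)e_A − e_A².
∂π/∂e_A = 190 + e_B − 2e_A = 0, so e_A = 95 + 0.5e_B.
The game is symmetric, so in equilibrium e_B = e_A: the reaction function gives 0.5e_A = 95, hence e_A = 190.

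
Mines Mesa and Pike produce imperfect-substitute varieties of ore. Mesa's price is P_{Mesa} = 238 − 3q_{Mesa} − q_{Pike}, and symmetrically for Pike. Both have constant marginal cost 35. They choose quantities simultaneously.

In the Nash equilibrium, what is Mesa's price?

Mine Mesa's profit: π = q_{Mesa}(238 − 3q_{Mesa} − q_{Pike}) − 35q_{Mesa}.
∂π/∂q_{Mesa} = 203 − 6q_{Mesa} − q_{Pike} = 0 ⇒ q_{Mesa} = 203/6 − (1/6)q_{Pike}.
By symmetry q_{Pike} = q_{Mesa}; substituting into the reaction function, (7/6)q_{Mesa} = 203/6 and q_{Mesa} = 29.
P_{Mesa} = 238 − 3·29 − 29 = 122.

122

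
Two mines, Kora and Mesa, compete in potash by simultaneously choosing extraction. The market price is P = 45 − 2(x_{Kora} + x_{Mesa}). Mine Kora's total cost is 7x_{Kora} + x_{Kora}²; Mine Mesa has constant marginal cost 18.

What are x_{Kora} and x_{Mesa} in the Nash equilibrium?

4.9, 4.3

Mine Kora's profit: π = x_{Kora}(45 − 2(x_{Kora} + x_{Mesa})) − 7x_{Kora} − x_{Kora}².
∂π/∂x_{Kora} = 38 − 6x_{Kora} − 2x_{Mesa} = 0, so x_{Kora} = 19/3 − (1/3)x_{Mesa}.
For Mesa: ∂π/∂x_{Mesa} = 27 − 4x_{Mesa} − 2x_{Kora} = 0 ⇒ x_{Mesa} = 6.75 − 0.5x_{Kora}.
Substituting the second reaction function into the first: x_{Kora} = 19/3 − (1/3)(6.75 − 0.5x_{Kora}), which gives (5/6)x_{Kora} = 49/12 ⇒ x_{Kora} = 4.9.
Then x_{Mesa} = 6.75 − 0.5·4.9 = 4.3.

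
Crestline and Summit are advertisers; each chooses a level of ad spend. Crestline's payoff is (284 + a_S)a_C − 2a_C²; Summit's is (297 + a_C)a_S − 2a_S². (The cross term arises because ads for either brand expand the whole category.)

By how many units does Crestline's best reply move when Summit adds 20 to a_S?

Expanding Crestline's payoff: 284a_C + a_Sa_C − 2a_C².
∂π/∂a_C = 284 + a_S − 4a_C = 0, so a_C = 71 + 0.25a_S.
The reaction-function slope is 0.25, so a 20-unit rise in a_S moves a_C by 0.25 × 20 = 5. Crestline's best response rises — the actions are strategic complements.

5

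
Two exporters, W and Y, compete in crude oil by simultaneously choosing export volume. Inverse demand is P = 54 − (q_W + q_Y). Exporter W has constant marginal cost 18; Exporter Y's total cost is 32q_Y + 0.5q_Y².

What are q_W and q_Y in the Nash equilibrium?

Exporter W's profit: π = q_W(54 − (q_W + q_Y)) − 18q_W.
∂π/∂q_W = 36 − 2q_W − q_Y = 0, so q_W = 18 − 0.5q_Y.
For Y: ∂π/∂q_Y = 22 − 3q_Y − q_W = 0 ⇒ q_Y = 22/3 − (1/3)q_W.
Solving the two reaction functions simultaneously: (1 − (−0.5)(−1/3))q_W = 18 − 0.5·(22/3), so (5/6)q_W = 43/3 and q_W = 17.2.
Then q_Y = 22/3 − (1/3)·17.2 = 1.6.

17.2, 1.6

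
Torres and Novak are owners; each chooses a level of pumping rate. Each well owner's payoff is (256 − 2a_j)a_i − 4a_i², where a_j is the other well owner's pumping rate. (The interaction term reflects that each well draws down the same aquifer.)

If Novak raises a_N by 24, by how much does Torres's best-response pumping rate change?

Torres's payoff is (256 − 2a_N)a_T − 4a_T².
∂π/∂a_T = 256 − 2a_N − 8a_T = 0, so a_T = 32 − 0.25a_N.
The reaction-function slope is −0.25, so a 24-unit rise in a_N moves a_T by −0.25 × 24 = −6. Torres's best response falls — the actions are strategic substitutes.

-6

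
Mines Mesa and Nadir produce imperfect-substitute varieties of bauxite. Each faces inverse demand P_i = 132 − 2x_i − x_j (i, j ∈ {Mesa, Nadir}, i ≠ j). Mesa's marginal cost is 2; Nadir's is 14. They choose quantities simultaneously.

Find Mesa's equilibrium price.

55.6

Mine Mesa's profit: π = x_{Mesa}(132 − 2x_{Mesa} − x_{Nadir}) − 2x_{Mesa}.
∂π/∂x_{Mesa} = 130 − 4x_{Mesa} − x_{Nadir} = 0 ⇒ x_{Mesa} = 32.5 − 0.25x_{Nadir}.
Similarly x_{Nadir} = 29.5 − 0.25x_{Mesa}.
Plugging x_{Nadir} into Mesa's best response: x_{Mesa} = 32.5 − 0.25(29.5 − 0.25x_{Mesa}) ⇒ 0.9375x_{Mesa} = 25.125, so x_{Mesa} = 26.8.
Then x_{Nadir} = 29.5 − 0.25·26.8 = 22.8.
P_{Mesa} = 132 − 2·26.8 − 22.8 = 55.6.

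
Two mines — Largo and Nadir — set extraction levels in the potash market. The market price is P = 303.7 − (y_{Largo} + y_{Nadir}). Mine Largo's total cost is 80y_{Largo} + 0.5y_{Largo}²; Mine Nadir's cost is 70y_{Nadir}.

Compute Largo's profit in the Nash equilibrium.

Mine Largo's profit: π = y_{Largo}(303.7 − (y_{Largo} + y_{Nadir})) − 80y_{Largo} − 0.5y_{Largo}².
∂π/∂y_{Largo} = 223.7 − 3y_{Largo} − y_{Nadir} = 0, so y_{Largo} = 2237/30 − (1/3)y_{Nadir}.
For Nadir: ∂π/∂y_{Nadir} = 233.7 − 2y_{Nadir} − y_{Largo} = 0 ⇒ y_{Nadir} = 116.85 − 0.5y_{Largo}.
Solving the two reaction functions simultaneously: (1 − (−1/3)(−0.5))y_{Largo} = 2237/30 − (1/3)·116.85, so (5/6)y_{Largo} = 2137/60 and y_{Largo} = 42.74.
Then y_{Nadir} = 116.85 − 0.5·42.74 = 95.48.
Price P = 303.7 − 138.22 = 165.48.
Largo's profit: (165.48 − 80)·42.74 − 0.5(42.74)² = 2740.0614.

2740.0614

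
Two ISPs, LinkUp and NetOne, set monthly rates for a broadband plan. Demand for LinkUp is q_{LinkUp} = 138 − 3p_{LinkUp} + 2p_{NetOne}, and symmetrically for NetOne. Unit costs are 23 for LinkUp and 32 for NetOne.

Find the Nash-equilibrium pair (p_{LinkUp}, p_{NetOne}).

53.4375, 56.8125

LinkUp's profit: π = (p_{LinkUp} − 23)(138 − 3p_{LinkUp} + 2p_{NetOne}).
∂π/∂p_{LinkUp} = 207 − 6p_{LinkUp} + 2p_{NetOne} = 0 ⇒ p_{LinkUp} = 34.5 + (1/3)p_{NetOne}.
Similarly p_{NetOne} = 39 + (1/3)p_{LinkUp}.
Substituting the second reaction function into the first: p_{LinkUp} = 34.5 + (1/3)(39 + (1/3)p_{LinkUp}), which gives (8/9)p_{LinkUp} = 47.5 ⇒ p_{LinkUp} = 53.4375.
Then p_{NetOne} = 39 + (1/3)·53.4375 = 56.8125.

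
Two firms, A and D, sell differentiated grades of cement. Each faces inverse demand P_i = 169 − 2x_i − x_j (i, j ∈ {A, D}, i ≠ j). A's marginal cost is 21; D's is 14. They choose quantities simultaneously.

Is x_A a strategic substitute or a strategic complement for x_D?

Firm A's profit: π = x_A(169 − 2x_A − x_D) − 21x_A.
∂π/∂x_A = 148 − 4x_A − x_D = 0 ⇒ x_A = 37 − 0.25x_D.
The best-response slope dx_A/dx_D = −0.25 < 0: the reaction function is downward-sloping, so the choices are strategic substitutes.

strategic substitutes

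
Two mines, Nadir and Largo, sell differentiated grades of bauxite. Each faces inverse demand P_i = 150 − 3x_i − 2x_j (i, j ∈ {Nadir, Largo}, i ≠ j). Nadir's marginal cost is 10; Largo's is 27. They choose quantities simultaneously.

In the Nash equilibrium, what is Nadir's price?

65.6875

Mine Nadir's profit: π = x_{Nadir}(150 − 3x_{Nadir} − 2x_{Largo}) − 10x_{Nadir}.
∂π/∂x_{Nadir} = 140 − 6x_{Nadir} − 2x_{Largo} = 0 ⇒ x_{Nadir} = 70/3 − (1/3)x_{Largo}.
Similarly x_{Largo} = 20.5 − (1/3)x_{Nadir}.
Plugging x_{Largo} into Nadir's best response: x_{Nadir} = 70/3 − (1/3)(20.5 − (1/3)x_{Nadir}) ⇒ (8/9)x_{Nadir} = 16.5, so x_{Nadir} = 18.5625.
Then x_{Largo} = 20.5 − (1/3)·18.5625 = 14.3125.
P_{Nadir} = 150 − 3·18.5625 − 2·14.3125 = 65.6875.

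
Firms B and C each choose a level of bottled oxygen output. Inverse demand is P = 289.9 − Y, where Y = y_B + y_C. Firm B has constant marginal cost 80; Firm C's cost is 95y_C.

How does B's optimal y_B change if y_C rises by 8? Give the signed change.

-4

Firm B's profit: π = y_B(289.9 − (y_B + y_C)) − 80y_B.
∂π/∂y_B = 209.9 − 2y_B − y_C = 0, so y_B = 104.95 − 0.5y_C.
The reaction-function slope is −0.5, so an 8-unit rise in y_C moves y_B by −0.5 × 8 = −4. B's best response falls — the actions are strategic substitutes.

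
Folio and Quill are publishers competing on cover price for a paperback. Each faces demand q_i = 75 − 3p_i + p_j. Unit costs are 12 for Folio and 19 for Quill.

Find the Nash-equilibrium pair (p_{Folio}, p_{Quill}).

Folio's profit: π = (p_{Folio} − 12)(75 − 3p_{Folio} + p_{Quill}).
∂π/∂p_{Folio} = 111 − 6p_{Folio} + p_{Quill} = 0 ⇒ p_{Folio} = 18.5 + (1/6)p_{Quill}.
Similarly p_{Quill} = 22 + (1/6)p_{Folio}.
Substituting the second reaction function into the first: p_{Folio} = 18.5 + (1/6)(22 + (1/6)p_{Folio}), which gives (35/36)p_{Folio} = 133/6 ⇒ p_{Folio} = 22.8.
Then p_{Quill} = 22 + (1/6)·22.8 = 25.8.

22.8, 25.8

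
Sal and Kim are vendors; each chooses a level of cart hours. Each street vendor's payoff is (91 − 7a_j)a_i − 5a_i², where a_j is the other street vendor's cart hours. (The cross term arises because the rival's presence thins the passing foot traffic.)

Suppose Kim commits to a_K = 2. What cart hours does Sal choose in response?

Sal's payoff is (91 − 7a_K)a_S − 5a_S².
∂π/∂a_S = 91 − 7a_K − 10a_S = 0, so a_S = 9.1 − 0.7a_K.
At a_K = 2: a_S = 9.1 − 0.7·2 = 7.7.

7.7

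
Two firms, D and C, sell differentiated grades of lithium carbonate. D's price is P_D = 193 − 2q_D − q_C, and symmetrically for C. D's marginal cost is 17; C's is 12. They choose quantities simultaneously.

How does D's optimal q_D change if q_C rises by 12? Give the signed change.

Firm D's profit: π = q_D(193 − 2q_D − q_C) − 17q_D.
∂π/∂q_D = 176 − 4q_D − q_C = 0 ⇒ q_D = 44 − 0.25q_C.
The reaction-function slope is −0.25, so a 12-unit rise in q_C moves q_D by −0.25 × 12 = −3. D's best response falls — the actions are strategic substitutes.

-3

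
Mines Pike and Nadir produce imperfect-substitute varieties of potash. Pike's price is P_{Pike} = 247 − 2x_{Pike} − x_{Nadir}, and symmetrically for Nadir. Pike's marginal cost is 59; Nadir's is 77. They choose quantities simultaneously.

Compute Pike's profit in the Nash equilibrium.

Mine Pike's profit: π = x_{Pike}(247 − 2x_{Pike} − x_{Nadir}) − 59x_{Pike}.
∂π/∂x_{Pike} = 188 − 4x_{Pike} − x_{Nadir} = 0 ⇒ x_{Pike} = 47 − 0.25x_{Nadir}.
Similarly x_{Nadir} = 42.5 − 0.25x_{Pike}.
Solving the two reaction functions simultaneously: (1 − (−0.25)(−0.25))x_{Pike} = 47 − 0.25·42.5, so 0.9375x_{Pike} = 36.375 and x_{Pike} = 38.8.
Then x_{Nadir} = 42.5 − 0.25·38.8 = 32.8.
P_{Pike} = 247 − 2·38.8 − 32.8 = 136.6.
Profit = (136.6 − 59)·38.8 = 3010.88.

3010.88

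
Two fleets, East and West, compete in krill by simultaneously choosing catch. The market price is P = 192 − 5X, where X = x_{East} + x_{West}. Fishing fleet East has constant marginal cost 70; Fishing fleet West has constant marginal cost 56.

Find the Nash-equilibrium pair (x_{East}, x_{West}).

7.2, 10

Fishing fleet East's profit: π = x_{East}(192 − 5(x_{East} + x_{West})) − 70x_{East}.
∂π/∂x_{East} = 122 − 10x_{East} − 5x_{West} = 0, so x_{East} = 12.2 − 0.5x_{West}.
By the same steps for West: x_{West} = 13.6 − 0.5x_{East}.
Solving the two reaction functions simultaneously: (1 − (−0.5)(−0.5))x_{East} = 12.2 − 0.5·13.6, so 0.75x_{East} = 5.4 and x_{East} = 7.2.
Then x_{West} = 13.6 − 0.5·7.2 = 10.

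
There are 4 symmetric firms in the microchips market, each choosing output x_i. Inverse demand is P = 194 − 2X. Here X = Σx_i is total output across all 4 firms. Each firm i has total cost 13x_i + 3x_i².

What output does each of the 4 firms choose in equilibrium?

11.3125

A representative firm's profit is π_i = x_i(194 − 2X) − 13x_i − 3x_i², with X = x_i + Σ_{j≠i} x_j.
First-order condition: 181 − 10x_i − 2Σ_{j≠i} x_j = 0.
In a symmetric equilibrium every firm chooses the same x, so Σ_{j≠i} x_j = 3x. The condition becomes 181 − 16x = 0, giving x = 181/16 = 11.3125.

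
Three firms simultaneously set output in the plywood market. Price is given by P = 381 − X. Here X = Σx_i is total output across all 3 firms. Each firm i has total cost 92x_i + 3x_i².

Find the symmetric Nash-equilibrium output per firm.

A representative firm's profit is π_i = x_i(381 − X) − 92x_i − 3x_i², with X = x_i + Σ_{j≠i} x_j.
First-order condition: 289 − 8x_i − Σ_{j≠i} x_j = 0.
Imposing symmetry (x_j = x for all j) turns Σ_{j≠i} x_j into 2x, so 289 = 10x and x = 28.9.

28.9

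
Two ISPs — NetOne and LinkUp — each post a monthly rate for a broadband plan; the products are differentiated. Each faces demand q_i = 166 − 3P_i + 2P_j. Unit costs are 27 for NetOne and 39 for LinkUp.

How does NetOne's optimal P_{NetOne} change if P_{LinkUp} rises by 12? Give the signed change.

4

NetOne's profit: π = (P_{NetOne} − 27)(166 − 3P_{NetOne} + 2P_{LinkUp}).
∂π/∂P_{NetOne} = 247 − 6P_{NetOne} + 2P_{LinkUp} = 0 ⇒ P_{NetOne} = 247/6 + (1/3)P_{LinkUp}.
The reaction-function slope is 1/3, so a 12-unit rise in P_{LinkUp} moves P_{NetOne} by 1/3 × 12 = 4. NetOne's best response rises — the actions are strategic complements.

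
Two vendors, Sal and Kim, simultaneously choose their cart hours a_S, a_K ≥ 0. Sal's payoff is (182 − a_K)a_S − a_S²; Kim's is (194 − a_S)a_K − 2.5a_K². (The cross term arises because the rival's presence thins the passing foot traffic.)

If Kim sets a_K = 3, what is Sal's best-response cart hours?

Expanding Sal's payoff: 182a_S − a_Ka_S − a_S².
∂π/∂a_S = 182 − a_K − 2a_S = 0, so a_S = 91 − 0.5a_K.
At a_K = 3: a_S = 91 − 0.5·3 = 89.5.

89.5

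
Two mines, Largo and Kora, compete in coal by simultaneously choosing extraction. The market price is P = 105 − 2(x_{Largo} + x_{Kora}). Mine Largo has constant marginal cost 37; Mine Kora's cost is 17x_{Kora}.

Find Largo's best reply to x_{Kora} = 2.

16

Mine Largo's profit: π = x_{Largo}(105 − 2(x_{Largo} + x_{Kora})) − 37x_{Largo}.
∂π/∂x_{Largo} = 68 − 4x_{Largo} − 2x_{Kora} = 0, so x_{Largo} = 17 − 0.5x_{Kora}.
At x_{Kora} = 2: x_{Largo} = 17 − 0.5·2 = 16.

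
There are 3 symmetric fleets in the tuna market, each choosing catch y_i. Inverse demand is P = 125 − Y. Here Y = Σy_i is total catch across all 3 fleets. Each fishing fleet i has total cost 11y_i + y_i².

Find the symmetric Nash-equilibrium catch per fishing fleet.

19

A representative fishing fleet's profit is π_i = y_i(125 − Y) − 11y_i − y_i², with Y = y_i + Σ_{j≠i} y_j.
First-order condition: 114 − 4y_i − Σ_{j≠i} y_j = 0.
With identical fishing fleets, set every y_j = y: then 114 − 4y − 2y = 0, i.e. y = 114/6 = 19.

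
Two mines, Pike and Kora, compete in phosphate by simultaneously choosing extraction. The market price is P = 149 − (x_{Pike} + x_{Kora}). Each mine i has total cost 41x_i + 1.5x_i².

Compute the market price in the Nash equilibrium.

Mine Pike's profit: π = x_{Pike}(149 − (x_{Pike} + x_{Kora})) − 41x_{Pike} − 1.5x_{Pike}².
∂π/∂x_{Pike} = 108 − 5x_{Pike} − x_{Kora} = 0, so x_{Pike} = 21.6 − 0.2x_{Kora}.
By symmetry x_{Kora} = x_{Pike}; substituting into the reaction function, 1.2x_{Pike} = 21.6 and x_{Pike} = 18.
Equilibrium price: P = 149 − 36 = 113.

113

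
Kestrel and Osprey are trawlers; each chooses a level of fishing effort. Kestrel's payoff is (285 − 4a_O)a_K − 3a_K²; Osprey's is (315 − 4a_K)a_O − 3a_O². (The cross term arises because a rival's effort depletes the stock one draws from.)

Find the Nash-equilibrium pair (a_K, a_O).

22.5, 37.5

Expanding Kestrel's payoff: 285a_K − 4a_Oa_K − 3a_K².
∂π/∂a_K = 285 − 4a_O − 6a_K = 0, so a_K = 47.5 − (2/3)a_O.
Likewise for Osprey: a_O = 52.5 − (2/3)a_K.
Solving the two reaction functions simultaneously: (1 − (−2/3)(−2/3))a_K = 47.5 − (2/3)·52.5, so (5/9)a_K = 12.5 and a_K = 22.5.
Then a_O = 52.5 − (2/3)·22.5 = 37.5.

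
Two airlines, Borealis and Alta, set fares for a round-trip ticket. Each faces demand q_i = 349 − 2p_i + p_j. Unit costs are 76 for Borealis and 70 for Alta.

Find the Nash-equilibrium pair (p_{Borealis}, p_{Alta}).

Borealis's profit: π = (p_{Borealis} − 76)(349 − 2p_{Borealis} + p_{Alta}).
∂π/∂p_{Borealis} = 501 − 4p_{Borealis} + p_{Alta} = 0 ⇒ p_{Borealis} = 125.25 + 0.25p_{Alta}.
Similarly p_{Alta} = 122.25 + 0.25p_{Borealis}.
Solving the two reaction functions simultaneously: (1 − (0.25)(0.25))p_{Borealis} = 125.25 + 0.25·122.25, so 0.9375p_{Borealis} = 155.8125 and p_{Borealis} = 166.2.
Then p_{Alta} = 122.25 + 0.25·166.2 = 163.8.

166.2, 163.8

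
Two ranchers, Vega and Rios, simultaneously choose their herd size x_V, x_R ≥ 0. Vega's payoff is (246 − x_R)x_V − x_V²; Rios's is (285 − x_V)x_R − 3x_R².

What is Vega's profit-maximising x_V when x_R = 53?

96.5

Expanding Vega's payoff: 246x_V − x_Rx_V − x_V².
∂π/∂x_V = 246 − x_R − 2x_V = 0, so x_V = 123 − 0.5x_R.
At x_R = 53: x_V = 123 − 0.5·53 = 96.5.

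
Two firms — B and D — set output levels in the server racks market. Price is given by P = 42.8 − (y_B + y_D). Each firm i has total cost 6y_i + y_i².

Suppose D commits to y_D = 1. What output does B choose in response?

Firm B's profit: π = y_B(42.8 − (y_B + y_D)) − 6y_B − y_B².
∂π/∂y_B = 36.8 − 4y_B − y_D = 0, so y_B = 9.2 − 0.25y_D.
At y_D = 1: y_B = 9.2 − 0.25·1 = 8.95.

8.95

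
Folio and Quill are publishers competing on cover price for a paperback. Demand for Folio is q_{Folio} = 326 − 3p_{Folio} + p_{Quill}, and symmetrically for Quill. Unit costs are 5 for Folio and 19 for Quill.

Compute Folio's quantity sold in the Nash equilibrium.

Folio's profit: π = (p_{Folio} − 5)(326 − 3p_{Folio} + p_{Quill}).
∂π/∂p_{Folio} = 341 − 6p_{Folio} + p_{Quill} = 0 ⇒ p_{Folio} = 341/6 + (1/6)p_{Quill}.
Similarly p_{Quill} = 383/6 + (1/6)p_{Folio}.
Solving the two reaction functions simultaneously: (1 − (1/6)(1/6))p_{Folio} = 341/6 + (1/6)·(383/6), so (35/36)p_{Folio} = 2429/36 and p_{Folio} = 69.4.
Then p_{Quill} = 383/6 + (1/6)·69.4 = 75.4.
q_{Folio} = 326 − 3·69.4 + 75.4 = 193.2.

193.2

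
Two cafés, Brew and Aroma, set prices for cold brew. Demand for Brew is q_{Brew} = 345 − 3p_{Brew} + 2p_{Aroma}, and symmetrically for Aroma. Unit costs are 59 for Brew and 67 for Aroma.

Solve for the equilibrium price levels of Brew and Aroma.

Brew's profit: π = (p_{Brew} − 59)(345 − 3p_{Brew} + 2p_{Aroma}).
∂π/∂p_{Brew} = 522 − 6p_{Brew} + 2p_{Aroma} = 0 ⇒ p_{Brew} = 87 + (1/3)p_{Aroma}.
Similarly p_{Aroma} = 91 + (1/3)p_{Brew}.
Plugging p_{Aroma} into Brew's best response: p_{Brew} = 87 + (1/3)(91 + (1/3)p_{Brew}) ⇒ (8/9)p_{Brew} = 352/3, so p_{Brew} = 132.
Then p_{Aroma} = 91 + (1/3)·132 = 135.

132, 135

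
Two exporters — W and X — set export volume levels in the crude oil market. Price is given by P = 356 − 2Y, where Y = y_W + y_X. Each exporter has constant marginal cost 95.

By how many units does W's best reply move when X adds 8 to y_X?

-4

Exporter W's profit: π = y_W(356 − 2(y_W + y_X)) − 95y_W.
∂π/∂y_W = 261 − 4y_W − 2y_X = 0, so y_W = 65.25 − 0.5y_X.
The reaction-function slope is −0.5, so an 8-unit rise in y_X moves y_W by −0.5 × 8 = −4. W's best response falls — the actions are strategic substitutes.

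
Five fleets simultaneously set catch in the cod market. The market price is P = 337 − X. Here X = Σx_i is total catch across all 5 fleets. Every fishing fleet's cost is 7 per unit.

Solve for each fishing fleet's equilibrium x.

A representative fishing fleet's profit is π_i = x_i(337 − X) − 7x_i, with X = x_i + Σ_{j≠i} x_j.
First-order condition: 330 − 2x_i − Σ_{j≠i} x_j = 0.
In a symmetric equilibrium every fishing fleet chooses the same x, so Σ_{j≠i} x_j = 4x. The condition becomes 330 − 6x = 0, giving x = 330/6 = 55.

55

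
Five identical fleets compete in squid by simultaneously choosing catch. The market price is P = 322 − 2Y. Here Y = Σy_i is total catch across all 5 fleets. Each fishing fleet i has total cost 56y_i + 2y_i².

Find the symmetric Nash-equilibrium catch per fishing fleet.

A representative fishing fleet's profit is π_i = y_i(322 − 2Y) − 56y_i − 2y_i², with Y = y_i + Σ_{j≠i} y_j.
First-order condition: 266 − 8y_i − 2Σ_{j≠i} y_j = 0.
With identical fishing fleets, set every y_j = y: then 266 − 8y − 8y = 0, i.e. y = 266/16 = 16.625.

16.625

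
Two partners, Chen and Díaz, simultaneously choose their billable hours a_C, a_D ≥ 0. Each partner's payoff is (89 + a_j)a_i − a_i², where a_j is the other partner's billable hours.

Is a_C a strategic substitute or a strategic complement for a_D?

Chen's payoff is (89 + a_D)a_C − a_C².
∂π/∂a_C = 89 + a_D − 2a_C = 0, so a_C = 44.5 + 0.5a_D.
The best-response slope da_C/da_D = 0.5 > 0: the reaction function is upward-sloping, so the choices are strategic complements.

strategic complements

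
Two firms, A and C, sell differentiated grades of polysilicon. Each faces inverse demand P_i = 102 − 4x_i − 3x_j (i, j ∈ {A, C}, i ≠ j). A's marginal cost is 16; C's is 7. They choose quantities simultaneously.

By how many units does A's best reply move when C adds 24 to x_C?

Firm A's profit: π = x_A(102 − 4x_A − 3x_C) − 16x_A.
∂π/∂x_A = 86 − 8x_A − 3x_C = 0 ⇒ x_A = 10.75 − 0.375x_C.
The reaction-function slope is −0.375, so a 24-unit rise in x_C moves x_A by −0.375 × 24 = −9. A's best response falls — the actions are strategic substitutes.

-9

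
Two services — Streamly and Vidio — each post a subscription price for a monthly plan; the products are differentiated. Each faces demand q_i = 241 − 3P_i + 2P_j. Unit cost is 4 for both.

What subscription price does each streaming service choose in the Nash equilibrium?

Streamly's profit: π = (P_{Streamly} − 4)(241 − 3P_{Streamly} + 2P_{Vidio}).
∂π/∂P_{Streamly} = 253 − 6P_{Streamly} + 2P_{Vidio} = 0 ⇒ P_{Streamly} = 253/6 + (1/3)P_{Vidio}.
The game is symmetric, so in equilibrium P_{Vidio} = P_{Streamly}: the reaction function gives (2/3)P_{Streamly} = 253/6, hence P_{Streamly} = 63.25.

63.25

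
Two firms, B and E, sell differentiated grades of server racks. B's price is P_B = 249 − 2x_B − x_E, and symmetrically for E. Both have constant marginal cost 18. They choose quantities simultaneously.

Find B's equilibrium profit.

4268.88

Firm B's profit: π = x_B(249 − 2x_B − x_E) − 18x_B.
∂π/∂x_B = 231 − 4x_B − x_E = 0 ⇒ x_B = 57.75 − 0.25x_E.
The game is symmetric, so in equilibrium x_E = x_B: the reaction function gives 1.25x_B = 57.75, hence x_B = 46.2.
P_B = 249 − 2·46.2 − 46.2 = 110.4.
Profit = (110.4 − 18)·46.2 = 4268.88.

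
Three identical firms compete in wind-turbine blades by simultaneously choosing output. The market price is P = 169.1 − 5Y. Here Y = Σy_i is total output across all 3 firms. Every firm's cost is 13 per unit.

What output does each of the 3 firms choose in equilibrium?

A representative firm's profit is π_i = y_i(169.1 − 5Y) − 13y_i, with Y = y_i + Σ_{j≠i} y_j.
First-order condition: 156.1 − 10y_i − 5Σ_{j≠i} y_j = 0.
In a symmetric equilibrium every firm chooses the same y, so Σ_{j≠i} y_j = 2y. The condition becomes 156.1 − 20y = 0, giving y = 156.1/20 = 7.805.

7.805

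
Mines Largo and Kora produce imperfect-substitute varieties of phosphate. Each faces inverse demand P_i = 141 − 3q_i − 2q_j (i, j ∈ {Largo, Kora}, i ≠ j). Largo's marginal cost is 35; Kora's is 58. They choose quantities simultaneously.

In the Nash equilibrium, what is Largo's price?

79.0625

Mine Largo's profit: π = q_{Largo}(141 − 3q_{Largo} − 2q_{Kora}) − 35q_{Largo}.
∂π/∂q_{Largo} = 106 − 6q_{Largo} − 2q_{Kora} = 0 ⇒ q_{Largo} = 53/3 − (1/3)q_{Kora}.
Similarly q_{Kora} = 83/6 − (1/3)q_{Largo}.
Solving the two reaction functions simultaneously: (1 − (−1/3)(−1/3))q_{Largo} = 53/3 − (1/3)·(83/6), so (8/9)q_{Largo} = 235/18 and q_{Largo} = 14.6875.
Then q_{Kora} = 83/6 − (1/3)·14.6875 = 8.9375.
P_{Largo} = 141 − 3·14.6875 − 2·8.9375 = 79.0625.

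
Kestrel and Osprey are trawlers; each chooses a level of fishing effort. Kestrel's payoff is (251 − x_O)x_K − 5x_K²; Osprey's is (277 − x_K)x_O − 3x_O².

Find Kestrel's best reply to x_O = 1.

Expanding Kestrel's payoff: 251x_K − x_Ox_K − 5x_K².
∂π/∂x_K = 251 − x_O − 10x_K = 0, so x_K = 25.1 − 0.1x_O.
At x_O = 1: x_K = 25.1 − 0.1·1 = 25.

25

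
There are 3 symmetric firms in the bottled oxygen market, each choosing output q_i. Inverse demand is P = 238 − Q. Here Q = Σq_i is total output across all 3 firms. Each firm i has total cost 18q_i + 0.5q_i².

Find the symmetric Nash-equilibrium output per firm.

A representative firm's profit is π_i = q_i(238 − Q) − 18q_i − 0.5q_i², with Q = q_i + Σ_{j≠i} q_j.
First-order condition: 220 − 3q_i − Σ_{j≠i} q_j = 0.
In a symmetric equilibrium every firm chooses the same q, so Σ_{j≠i} q_j = 2q. The condition becomes 220 − 5q = 0, giving q = 220/5 = 44.

44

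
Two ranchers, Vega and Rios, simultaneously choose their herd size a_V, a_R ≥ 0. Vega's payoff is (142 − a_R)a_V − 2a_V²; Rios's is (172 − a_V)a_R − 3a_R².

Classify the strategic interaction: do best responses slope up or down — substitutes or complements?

strategic substitutes

Expanding Vega's payoff: 142a_V − a_Ra_V − 2a_V².
∂π/∂a_V = 142 − a_R − 4a_V = 0, so a_V = 35.5 − 0.25a_R.
The best-response slope da_V/da_R = −0.25 < 0: the reaction function is downward-sloping, so the choices are strategic substitutes.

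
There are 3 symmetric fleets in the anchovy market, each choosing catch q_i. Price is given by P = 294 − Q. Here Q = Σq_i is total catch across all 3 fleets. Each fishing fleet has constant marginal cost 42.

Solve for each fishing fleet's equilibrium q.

A representative fishing fleet's profit is π_i = q_i(294 − Q) − 42q_i, with Q = q_i + Σ_{j≠i} q_j.
First-order condition: 252 − 2q_i − Σ_{j≠i} q_j = 0.
Imposing symmetry (q_j = q for all j) turns Σ_{j≠i} q_j into 2q, so 252 = 4q and q = 63.

63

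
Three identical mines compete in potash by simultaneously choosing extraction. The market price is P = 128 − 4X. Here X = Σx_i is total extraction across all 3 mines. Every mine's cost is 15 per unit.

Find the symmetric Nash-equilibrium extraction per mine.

A representative mine's profit is π_i = x_i(128 − 4X) − 15x_i, with X = x_i + Σ_{j≠i} x_j.
First-order condition: 113 − 8x_i − 4Σ_{j≠i} x_j = 0.
Imposing symmetry (x_j = x for all j) turns Σ_{j≠i} x_j into 2x, so 113 = 16x and x = 7.0625.

7.0625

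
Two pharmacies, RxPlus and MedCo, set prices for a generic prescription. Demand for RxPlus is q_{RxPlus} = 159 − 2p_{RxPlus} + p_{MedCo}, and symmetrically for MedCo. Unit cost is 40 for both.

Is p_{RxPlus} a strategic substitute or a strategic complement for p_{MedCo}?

RxPlus's profit: π = (p_{RxPlus} − 40)(159 − 2p_{RxPlus} + p_{MedCo}).
∂π/∂p_{RxPlus} = 239 − 4p_{RxPlus} + p_{MedCo} = 0 ⇒ p_{RxPlus} = 59.75 + 0.25p_{MedCo}.
The best-response slope dp_{RxPlus}/dp_{MedCo} = 0.25 > 0: the reaction function is upward-sloping, so the choices are strategic complements.

strategic complements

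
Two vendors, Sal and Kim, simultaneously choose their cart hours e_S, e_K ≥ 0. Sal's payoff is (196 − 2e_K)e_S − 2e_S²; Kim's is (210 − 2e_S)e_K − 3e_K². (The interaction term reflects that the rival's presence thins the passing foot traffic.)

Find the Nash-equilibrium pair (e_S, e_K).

Expanding Sal's payoff: 196e_S − 2e_Ke_S − 2e_S².
∂π/∂e_S = 196 − 2e_K − 4e_S = 0, so e_S = 49 − 0.5e_K.
Likewise for Kim: e_K = 35 − (1/3)e_S.
Substituting the second reaction function into the first: e_S = 49 − 0.5(35 − (1/3)e_S), which gives (5/6)e_S = 31.5 ⇒ e_S = 37.8.
Then e_K = 35 − (1/3)·37.8 = 22.4.

37.8, 22.4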